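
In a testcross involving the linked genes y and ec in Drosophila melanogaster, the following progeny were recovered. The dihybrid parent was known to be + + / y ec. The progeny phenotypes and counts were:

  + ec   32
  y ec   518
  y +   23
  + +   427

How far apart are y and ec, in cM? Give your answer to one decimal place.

5.5 cM

The recombinant classes are + ec and y +: 32 + 23 = 55.
Recombination frequency = 55/1000 = 0.0550 ≈ 5.5%, i.e. 5.5 cM.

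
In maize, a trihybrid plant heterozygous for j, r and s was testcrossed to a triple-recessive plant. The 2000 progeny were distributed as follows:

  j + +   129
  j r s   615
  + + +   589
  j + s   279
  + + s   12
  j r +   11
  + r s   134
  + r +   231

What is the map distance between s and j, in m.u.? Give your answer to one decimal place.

The two most frequent reciprocal classes, + + + and j r s, are the parental types, so the F1 was + + + / j r s.
The two rarest classes, + + s and j r +, are the double crossovers. Comparing them with the parentals, only the s allele has switched, so s is the middle locus and the order is j – s – r.
Crossovers in the j–s interval produce the single-crossover classes j + + and + r s (129 + 134 = 263) plus the double crossovers (23).
RF(j–s) = (263 + 23) / 2000 = 286/2000 = 0.1430 → 14.3 m.u.

14.3 m.u.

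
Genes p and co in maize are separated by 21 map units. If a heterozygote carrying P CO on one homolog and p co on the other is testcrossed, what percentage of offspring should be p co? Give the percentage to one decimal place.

39.5%

A map distance of 21 map units corresponds to a recombination frequency of 0.210.
The F1 is P CO / p co, so p co is a parental gamete class with expected frequency (1 − r)/2 = 0.790/2 = 0.3950.
That is 0.3950 = 39.5% of the progeny.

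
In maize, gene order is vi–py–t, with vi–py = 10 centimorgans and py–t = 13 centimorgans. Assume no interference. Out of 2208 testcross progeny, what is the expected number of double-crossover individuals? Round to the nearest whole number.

Map distances give recombination frequencies of 0.100 and 0.130 for the two intervals.
With no interference, expected double-crossover frequency = 0.100 × 0.130 = 0.01300.
Expected number = 0.01300 × 2208 = 28.70 ≈ 29.

29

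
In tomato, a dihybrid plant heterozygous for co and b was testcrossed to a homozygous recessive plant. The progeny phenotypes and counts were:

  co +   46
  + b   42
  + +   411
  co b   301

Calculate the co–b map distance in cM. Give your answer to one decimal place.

The two most frequent classes, + + (411) and co b (301), are the parental types, so the F1 was + + / co b.
The recombinant classes are + b and co +: 42 + 46 = 88.
Recombination frequency = 88/800 = 0.1100 ≈ 11.0%, i.e. 11.0 cM.

11.0 cM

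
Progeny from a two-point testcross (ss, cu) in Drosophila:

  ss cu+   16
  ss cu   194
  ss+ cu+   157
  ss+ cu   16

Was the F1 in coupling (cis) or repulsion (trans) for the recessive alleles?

The two most frequent classes are ss+ cu+ (157) and ss cu (194); these are the parental (non-recombinant) types.
So the F1 carried ss+ cu+ on one chromosome and ss cu on the other — the recessive alleles are on the same chromosome (cis / coupling).

cis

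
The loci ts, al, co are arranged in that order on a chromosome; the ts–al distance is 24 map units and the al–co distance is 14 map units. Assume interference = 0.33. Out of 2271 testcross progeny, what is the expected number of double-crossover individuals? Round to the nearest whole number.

Map distances give recombination frequencies of 0.240 and 0.140 for the two intervals.
With interference 0.33 (so coincidence = 0.67), expected double-crossover frequency = 0.240 × 0.140 × 0.67 = 0.02251.
Expected number = 0.02251 × 2271 = 51.12 ≈ 51.

51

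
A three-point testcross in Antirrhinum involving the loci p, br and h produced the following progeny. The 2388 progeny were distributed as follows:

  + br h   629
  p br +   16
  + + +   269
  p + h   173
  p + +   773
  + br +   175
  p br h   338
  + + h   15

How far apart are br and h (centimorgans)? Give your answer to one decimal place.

The two most frequent reciprocal classes, p + + and + br h, are the parental types, so the F1 was p + + / + br h.
The two rarest classes, p br + and + + h, are the double crossovers. Comparing them with the parentals, only the br allele has switched, so br is the middle locus and the order is p – br – h.
Crossovers in the br–h interval produce the single-crossover classes p + h and + br + (173 + 175 = 348) plus the double crossovers (31).
RF(br–h) = (348 + 31) / 2388 = 379/2388 = 0.1587 → 15.9 centimorgans.

15.9 centimorgans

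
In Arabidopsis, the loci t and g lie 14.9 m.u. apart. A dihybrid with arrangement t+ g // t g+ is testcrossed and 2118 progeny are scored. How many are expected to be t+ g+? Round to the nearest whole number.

158

A map distance of 14.9 m.u. corresponds to a recombination frequency of 0.149.
The F1 is t+ g / t g+, so t+ g+ is a recombinant gamete class with expected frequency r/2 = 0.149/2 = 0.0745.
Expected number = 0.0745 × 2118 = 157.79 ≈ 158.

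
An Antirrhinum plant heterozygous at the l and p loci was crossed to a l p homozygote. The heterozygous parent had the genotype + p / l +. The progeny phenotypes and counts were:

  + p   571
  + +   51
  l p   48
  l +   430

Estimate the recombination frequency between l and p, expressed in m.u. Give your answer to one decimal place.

9.0 m.u.

The recombinant classes are + + and l p: 51 + 48 = 99.
Recombination frequency = 99/1100 = 0.0900 ≈ 9.0%, i.e. 9.0 m.u.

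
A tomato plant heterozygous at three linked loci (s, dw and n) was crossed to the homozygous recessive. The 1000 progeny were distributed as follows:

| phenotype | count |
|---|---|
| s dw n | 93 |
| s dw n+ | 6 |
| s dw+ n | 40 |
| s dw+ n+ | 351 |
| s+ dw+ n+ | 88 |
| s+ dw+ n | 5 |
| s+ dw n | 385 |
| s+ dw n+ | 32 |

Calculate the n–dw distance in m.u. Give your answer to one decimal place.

8.3 m.u.

The two most frequent reciprocal classes, s+ dw n and s dw+ n+, are the parental types, so the F1 was s+ dw n / s dw+ n+.
The two rarest classes, s+ dw+ n and s dw n+, are the double crossovers. Comparing them with the parentals, only the dw allele has switched, so dw is the middle locus and the order is n – dw – s.
Crossovers in the n–dw interval produce the single-crossover classes s+ dw n+ and s dw+ n (32 + 40 = 72) plus the double crossovers (11).
RF(n–dw) = (72 + 11) / 1000 = 83/1000 = 0.0830 → 8.3 m.u.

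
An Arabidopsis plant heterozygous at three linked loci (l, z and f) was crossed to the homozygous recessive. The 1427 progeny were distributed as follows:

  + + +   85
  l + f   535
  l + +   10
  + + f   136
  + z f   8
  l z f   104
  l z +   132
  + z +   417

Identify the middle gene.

f

The two most frequent reciprocal classes, l + f and + z +, are the parental types, so the F1 was l + f / + z +.
The two rarest classes, l + + and + z f, are the double crossovers. Comparing them with the parentals, only the f allele has switched, so f is the middle locus and the order is z – f – l.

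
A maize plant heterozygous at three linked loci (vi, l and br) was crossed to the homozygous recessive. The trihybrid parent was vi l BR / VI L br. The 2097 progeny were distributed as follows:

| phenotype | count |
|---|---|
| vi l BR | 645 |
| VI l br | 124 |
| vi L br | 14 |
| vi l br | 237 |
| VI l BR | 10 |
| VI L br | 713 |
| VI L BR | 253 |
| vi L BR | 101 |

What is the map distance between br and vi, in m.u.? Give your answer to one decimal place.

The two rarest classes, VI l BR and vi L br, are the double crossovers. Comparing them with the parentals, only the vi allele has switched, so vi is the middle locus and the order is br – vi – l.
Crossovers in the br–vi interval produce the single-crossover classes vi l br and VI L BR (237 + 253 = 490) plus the double crossovers (24).
RF(br–vi) = (490 + 24) / 2097 = 514/2097 = 0.2451 → 24.5 m.u.

24.5 m.u.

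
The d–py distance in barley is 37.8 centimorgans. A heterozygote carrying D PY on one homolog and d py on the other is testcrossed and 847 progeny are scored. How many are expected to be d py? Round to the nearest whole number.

263

A map distance of 37.8 centimorgans corresponds to a recombination frequency of 0.378.
The F1 is D PY / d py, so d py is a parental gamete class with expected frequency (1 − r)/2 = 0.622/2 = 0.3110.
Expected number = 0.3110 × 847 = 263.42 ≈ 263.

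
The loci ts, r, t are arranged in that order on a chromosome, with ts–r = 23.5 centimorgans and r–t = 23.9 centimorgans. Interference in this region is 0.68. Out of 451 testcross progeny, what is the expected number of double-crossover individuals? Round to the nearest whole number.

8

Map distances give recombination frequencies of 0.235 and 0.239 for the two intervals.
With interference 0.68 (so coincidence = 0.32), expected double-crossover frequency = 0.235 × 0.239 × 0.32 = 0.01797.
Expected number = 0.01797 × 451 = 8.11 ≈ 8.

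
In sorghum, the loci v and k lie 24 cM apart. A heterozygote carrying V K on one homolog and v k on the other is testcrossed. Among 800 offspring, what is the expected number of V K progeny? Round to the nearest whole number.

304

A map distance of 24 cM corresponds to a recombination frequency of 0.240.
The F1 is V K / v k, so V K is a parental gamete class with expected frequency (1 − r)/2 = 0.760/2 = 0.3800.
Expected number = 0.3800 × 800 = 304.00 ≈ 304.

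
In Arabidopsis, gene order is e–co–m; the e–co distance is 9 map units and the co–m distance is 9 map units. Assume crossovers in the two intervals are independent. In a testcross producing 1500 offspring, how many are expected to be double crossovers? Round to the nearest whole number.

12

Map distances give recombination frequencies of 0.090 and 0.090 for the two intervals.
With no interference, expected double-crossover frequency = 0.090 × 0.090 = 0.00810.
Expected number = 0.00810 × 1500 = 12.15 ≈ 12.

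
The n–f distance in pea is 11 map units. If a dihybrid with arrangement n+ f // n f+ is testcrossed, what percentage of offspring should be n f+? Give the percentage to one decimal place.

44.5%

A map distance of 11 map units corresponds to a recombination frequency of 0.110.
The F1 is n+ f / n f+, so n f+ is a parental gamete class with expected frequency (1 − r)/2 = 0.890/2 = 0.4450.
That is 0.4450 = 44.5% of the progeny.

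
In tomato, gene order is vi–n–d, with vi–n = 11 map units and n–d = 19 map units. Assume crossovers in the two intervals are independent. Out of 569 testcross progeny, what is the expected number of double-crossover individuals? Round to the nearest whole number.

12

Map distances give recombination frequencies of 0.110 and 0.190 for the two intervals.
With no interference, expected double-crossover frequency = 0.110 × 0.190 = 0.02090.
Expected number = 0.02090 × 569 = 11.89 ≈ 12.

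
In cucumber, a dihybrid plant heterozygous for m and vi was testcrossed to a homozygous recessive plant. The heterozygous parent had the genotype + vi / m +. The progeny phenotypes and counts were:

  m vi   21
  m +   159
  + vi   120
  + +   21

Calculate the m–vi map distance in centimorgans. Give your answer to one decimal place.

The recombinant classes are + + and m vi: 21 + 21 = 42.
Recombination frequency = 42/321 = 0.1308 ≈ 13.1%, i.e. 13.1 centimorgans.

13.1 centimorgans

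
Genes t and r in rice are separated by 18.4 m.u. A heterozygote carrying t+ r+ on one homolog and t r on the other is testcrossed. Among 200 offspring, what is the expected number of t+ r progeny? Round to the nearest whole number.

18

A map distance of 18.4 m.u. corresponds to a recombination frequency of 0.184.
The F1 is t+ r+ / t r, so t+ r is a recombinant gamete class with expected frequency r/2 = 0.184/2 = 0.0920.
Expected number = 0.0920 × 200 = 18.40 ≈ 18.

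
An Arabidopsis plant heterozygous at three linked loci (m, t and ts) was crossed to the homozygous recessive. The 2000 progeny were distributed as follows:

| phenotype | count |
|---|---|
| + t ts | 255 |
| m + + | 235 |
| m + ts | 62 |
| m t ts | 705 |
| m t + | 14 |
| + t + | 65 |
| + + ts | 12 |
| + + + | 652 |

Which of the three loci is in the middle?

ts

The two most frequent reciprocal classes, m t ts and + + +, are the parental types, so the F1 was m t ts / + + +.
The two rarest classes, m t + and + + ts, are the double crossovers. Comparing them with the parentals, only the ts allele has switched, so ts is the middle locus and the order is t – ts – m.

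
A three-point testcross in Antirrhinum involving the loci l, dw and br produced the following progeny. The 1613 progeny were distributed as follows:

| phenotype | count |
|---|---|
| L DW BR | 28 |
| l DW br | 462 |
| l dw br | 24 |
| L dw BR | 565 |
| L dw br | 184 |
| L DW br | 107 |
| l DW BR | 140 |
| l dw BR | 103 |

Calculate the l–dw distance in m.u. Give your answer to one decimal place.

16.2 m.u.

The two most frequent reciprocal classes, l DW br and L dw BR, are the parental types, so the F1 was l DW br / L dw BR.
The two rarest classes, l dw br and L DW BR, are the double crossovers. Comparing them with the parentals, only the dw allele has switched, so dw is the middle locus and the order is l – dw – br.
Crossovers in the l–dw interval produce the single-crossover classes L DW br and l dw BR (107 + 103 = 210) plus the double crossovers (52).
RF(l–dw) = (210 + 52) / 1613 = 262/1613 = 0.1624 → 16.2 m.u.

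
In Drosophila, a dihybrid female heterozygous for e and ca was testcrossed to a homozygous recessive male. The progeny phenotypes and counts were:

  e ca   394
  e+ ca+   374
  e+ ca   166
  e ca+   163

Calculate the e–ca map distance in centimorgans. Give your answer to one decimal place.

The two most frequent classes, e+ ca+ (374) and e ca (394), are the parental types, so the F1 was e+ ca+ / e ca.
The recombinant classes are e+ ca and e ca+: 166 + 163 = 329.
Recombination frequency = 329/1097 = 0.2999 ≈ 30.0%, i.e. 30.0 centimorgans.

30.0 centimorgans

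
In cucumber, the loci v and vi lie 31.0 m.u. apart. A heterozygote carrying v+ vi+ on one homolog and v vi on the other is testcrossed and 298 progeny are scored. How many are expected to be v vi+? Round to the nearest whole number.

46

A map distance of 31.0 m.u. corresponds to a recombination frequency of 0.310.
The F1 is v+ vi+ / v vi, so v vi+ is a recombinant gamete class with expected frequency r/2 = 0.310/2 = 0.1550.
Expected number = 0.1550 × 298 = 46.19 ≈ 46.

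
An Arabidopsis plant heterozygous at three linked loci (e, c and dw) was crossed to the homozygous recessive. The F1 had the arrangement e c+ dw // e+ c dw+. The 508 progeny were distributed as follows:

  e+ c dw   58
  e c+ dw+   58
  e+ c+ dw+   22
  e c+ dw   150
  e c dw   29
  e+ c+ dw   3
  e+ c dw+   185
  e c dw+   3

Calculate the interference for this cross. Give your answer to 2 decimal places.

The two rarest classes, e+ c+ dw and e c dw+, are the double crossovers. Comparing them with the parentals, only the e allele has switched, so e is the middle locus and the order is c – e – dw.
c–e: (51 + 6)/508 = 0.1122; e–dw: (116 + 6)/508 = 0.2402.
Expected DCO frequency = 0.1122 × 0.2402 ≈ 0.02695; observed = 6/508 ≈ 0.01181.
Coefficient of coincidence = 0.01181/0.02695 ≈ 0.44; interference = 1 − 0.44 = 0.56.

0.56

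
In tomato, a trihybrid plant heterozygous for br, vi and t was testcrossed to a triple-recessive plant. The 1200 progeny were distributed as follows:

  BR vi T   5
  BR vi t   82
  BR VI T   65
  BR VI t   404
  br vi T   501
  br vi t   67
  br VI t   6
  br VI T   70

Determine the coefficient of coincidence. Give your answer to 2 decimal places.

0.57

The two most frequent reciprocal classes, br vi T and BR VI t, are the parental types, so the F1 was br vi T / BR VI t.
The two rarest classes, BR vi T and br VI t, are the double crossovers. Comparing them with the parentals, only the br allele has switched, so br is the middle locus and the order is t – br – vi.
t–br: (132 + 11)/1200 = 0.1192; br–vi: (152 + 11)/1200 = 0.1358.
Expected DCO frequency = 0.1192 × 0.1358 ≈ 0.01619; observed = 11/1200 ≈ 0.00917.
Coefficient of coincidence = 0.00917/0.01619 ≈ 0.57.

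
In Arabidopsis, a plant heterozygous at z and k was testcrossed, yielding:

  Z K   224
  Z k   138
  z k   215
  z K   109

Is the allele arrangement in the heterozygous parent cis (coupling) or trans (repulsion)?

The two most frequent classes are Z K (224) and z k (215); these are the parental (non-recombinant) types.
So the F1 carried Z K on one chromosome and z k on the other — the recessive alleles are on the same chromosome (cis / coupling).

cis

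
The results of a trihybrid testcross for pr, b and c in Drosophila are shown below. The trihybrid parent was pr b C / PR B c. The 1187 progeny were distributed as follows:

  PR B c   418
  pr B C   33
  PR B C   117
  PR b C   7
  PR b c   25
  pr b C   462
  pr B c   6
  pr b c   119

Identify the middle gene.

pr

The two rarest classes, PR b C and pr B c, are the double crossovers. Comparing them with the parentals, only the pr allele has switched, so pr is the middle locus and the order is b – pr – c.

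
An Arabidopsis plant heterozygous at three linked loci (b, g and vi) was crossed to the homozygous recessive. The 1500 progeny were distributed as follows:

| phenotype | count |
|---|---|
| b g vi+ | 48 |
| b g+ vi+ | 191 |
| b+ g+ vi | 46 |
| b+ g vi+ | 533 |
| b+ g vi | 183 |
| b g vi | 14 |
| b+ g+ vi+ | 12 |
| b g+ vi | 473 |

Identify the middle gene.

g

The two most frequent reciprocal classes, b g+ vi and b+ g vi+, are the parental types, so the F1 was b g+ vi / b+ g vi+.
The two rarest classes, b g vi and b+ g+ vi+, are the double crossovers. Comparing them with the parentals, only the g allele has switched, so g is the middle locus and the order is b – g – vi.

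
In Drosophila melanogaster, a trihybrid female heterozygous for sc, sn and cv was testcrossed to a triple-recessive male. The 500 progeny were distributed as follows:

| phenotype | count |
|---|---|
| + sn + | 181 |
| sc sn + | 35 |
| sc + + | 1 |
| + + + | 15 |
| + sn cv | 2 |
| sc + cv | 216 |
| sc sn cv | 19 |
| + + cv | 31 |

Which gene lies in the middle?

The two most frequent reciprocal classes, sc + cv and + sn +, are the parental types, so the F1 was sc + cv / + sn +.
The two rarest classes, sc + + and + sn cv, are the double crossovers. Comparing them with the parentals, only the cv allele has switched, so cv is the middle locus and the order is sn – cv – sc.

cv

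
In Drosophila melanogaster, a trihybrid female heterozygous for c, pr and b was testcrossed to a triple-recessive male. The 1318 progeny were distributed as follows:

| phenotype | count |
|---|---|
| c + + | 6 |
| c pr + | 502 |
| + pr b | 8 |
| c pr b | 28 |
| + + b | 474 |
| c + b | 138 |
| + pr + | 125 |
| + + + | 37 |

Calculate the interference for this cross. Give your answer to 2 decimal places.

0.16

The two most frequent reciprocal classes, c pr + and + + b, are the parental types, so the F1 was c pr + / + + b.
The two rarest classes, c + + and + pr b, are the double crossovers. Comparing them with the parentals, only the pr allele has switched, so pr is the middle locus and the order is c – pr – b.
c–pr: (263 + 14)/1318 = 0.2102; pr–b: (65 + 14)/1318 = 0.0599.
Expected DCO frequency = 0.2102 × 0.0599 ≈ 0.01259; observed = 14/1318 ≈ 0.01062.
Coefficient of coincidence = 0.01062/0.01259 ≈ 0.84; interference = 1 − 0.84 = 0.16.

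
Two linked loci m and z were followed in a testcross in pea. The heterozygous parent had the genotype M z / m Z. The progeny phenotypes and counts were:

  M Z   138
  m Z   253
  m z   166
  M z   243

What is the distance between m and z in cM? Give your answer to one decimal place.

The recombinant classes are M Z and m z: 138 + 166 = 304.
Recombination frequency = 304/800 = 0.3800 ≈ 38.0%, i.e. 38.0 cM.

38.0 cM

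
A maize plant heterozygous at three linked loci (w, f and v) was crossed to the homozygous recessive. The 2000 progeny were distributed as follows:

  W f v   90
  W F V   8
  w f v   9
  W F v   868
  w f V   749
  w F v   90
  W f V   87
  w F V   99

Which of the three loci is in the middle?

The two most frequent reciprocal classes, w f V and W F v, are the parental types, so the F1 was w f V / W F v.
The two rarest classes, w f v and W F V, are the double crossovers. Comparing them with the parentals, only the v allele has switched, so v is the middle locus and the order is w – v – f.

v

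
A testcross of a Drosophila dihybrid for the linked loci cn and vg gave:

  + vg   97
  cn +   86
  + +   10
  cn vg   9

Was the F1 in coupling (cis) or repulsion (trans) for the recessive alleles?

The two most frequent classes are + vg (97) and cn + (86); these are the parental (non-recombinant) types.
So the F1 carried + vg on one chromosome and cn + on the other — the recessive alleles are on opposite chromosomes (trans / repulsion).

trans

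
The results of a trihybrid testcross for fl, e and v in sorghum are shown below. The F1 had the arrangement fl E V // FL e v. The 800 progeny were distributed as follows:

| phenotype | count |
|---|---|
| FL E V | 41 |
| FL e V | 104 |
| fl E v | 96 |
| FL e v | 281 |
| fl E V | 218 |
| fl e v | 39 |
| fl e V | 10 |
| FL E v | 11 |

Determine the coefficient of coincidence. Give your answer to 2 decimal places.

The two rarest classes, fl e V and FL E v, are the double crossovers. Comparing them with the parentals, only the e allele has switched, so e is the middle locus and the order is v – e – fl.
v–e: (200 + 21)/800 = 0.2762; e–fl: (80 + 21)/800 = 0.1263.
Expected DCO frequency = 0.2762 × 0.1263 ≈ 0.03488; observed = 21/800 ≈ 0.02625.
Coefficient of coincidence = 0.02625/0.03488 ≈ 0.75.

0.75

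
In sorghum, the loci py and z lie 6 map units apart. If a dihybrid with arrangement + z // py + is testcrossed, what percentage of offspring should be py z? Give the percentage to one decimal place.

A map distance of 6 map units corresponds to a recombination frequency of 0.060.
The F1 is + z / py +, so py z is a recombinant gamete class with expected frequency r/2 = 0.060/2 = 0.0300.
That is 0.0300 = 3.0% of the progeny.

3.0%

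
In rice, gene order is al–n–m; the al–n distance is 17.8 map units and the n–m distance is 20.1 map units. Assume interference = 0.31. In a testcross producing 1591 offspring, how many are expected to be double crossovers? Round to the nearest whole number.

39

Map distances give recombination frequencies of 0.178 and 0.201 for the two intervals.
With interference 0.31 (so coincidence = 0.69), expected double-crossover frequency = 0.178 × 0.201 × 0.69 = 0.02469.
Expected number = 0.02469 × 1591 = 39.28 ≈ 39.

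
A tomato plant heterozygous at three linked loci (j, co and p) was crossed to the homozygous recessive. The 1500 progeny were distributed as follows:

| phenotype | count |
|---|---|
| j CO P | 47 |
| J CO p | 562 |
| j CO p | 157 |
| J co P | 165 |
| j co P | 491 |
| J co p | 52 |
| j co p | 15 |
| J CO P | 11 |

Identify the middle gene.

p

The two most frequent reciprocal classes, j co P and J CO p, are the parental types, so the F1 was j co P / J CO p.
The two rarest classes, j co p and J CO P, are the double crossovers. Comparing them with the parentals, only the p allele has switched, so p is the middle locus and the order is co – p – j.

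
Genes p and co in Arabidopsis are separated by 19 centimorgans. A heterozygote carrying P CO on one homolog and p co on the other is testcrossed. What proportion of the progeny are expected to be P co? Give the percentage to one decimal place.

A map distance of 19 centimorgans corresponds to a recombination frequency of 0.190.
The F1 is P CO / p co, so P co is a recombinant gamete class with expected frequency r/2 = 0.190/2 = 0.0950.
That is 0.0950 = 9.5% of the progeny.

9.5%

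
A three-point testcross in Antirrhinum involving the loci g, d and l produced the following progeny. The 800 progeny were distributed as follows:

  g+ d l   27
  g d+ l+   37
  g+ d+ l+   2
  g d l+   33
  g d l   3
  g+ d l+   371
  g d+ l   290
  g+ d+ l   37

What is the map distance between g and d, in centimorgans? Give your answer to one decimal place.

9.4 centimorgans

The two most frequent reciprocal classes, g+ d l+ and g d+ l, are the parental types, so the F1 was g+ d l+ / g d+ l.
The two rarest classes, g+ d+ l+ and g d l, are the double crossovers. Comparing them with the parentals, only the d allele has switched, so d is the middle locus and the order is g – d – l.
Crossovers in the g–d interval produce the single-crossover classes g d l+ and g+ d+ l (33 + 37 = 70) plus the double crossovers (5).
RF(g–d) = (70 + 5) / 800 = 75/800 = 0.0938 → 9.4 centimorgans.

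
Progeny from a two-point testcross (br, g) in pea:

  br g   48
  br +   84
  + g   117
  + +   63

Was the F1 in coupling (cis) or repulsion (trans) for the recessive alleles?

The two most frequent classes are + g (117) and br + (84); these are the parental (non-recombinant) types.
So the F1 carried + g on one chromosome and br + on the other — the recessive alleles are on opposite chromosomes (trans / repulsion).

trans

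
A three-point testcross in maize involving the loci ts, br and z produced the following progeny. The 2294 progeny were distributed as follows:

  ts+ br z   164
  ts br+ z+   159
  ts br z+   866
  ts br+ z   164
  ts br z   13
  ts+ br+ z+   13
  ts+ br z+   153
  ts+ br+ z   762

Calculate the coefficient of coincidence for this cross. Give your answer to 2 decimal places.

0.50

The two most frequent reciprocal classes, ts+ br+ z and ts br z+, are the parental types, so the F1 was ts+ br+ z / ts br z+.
The two rarest classes, ts+ br+ z+ and ts br z, are the double crossovers. Comparing them with the parentals, only the z allele has switched, so z is the middle locus and the order is br – z – ts.
br–z: (323 + 26)/2294 = 0.1521; z–ts: (317 + 26)/2294 = 0.1495.
Expected DCO frequency = 0.1521 × 0.1495 ≈ 0.02274; observed = 26/2294 ≈ 0.01133.
Coefficient of coincidence = 0.01133/0.02274 ≈ 0.50.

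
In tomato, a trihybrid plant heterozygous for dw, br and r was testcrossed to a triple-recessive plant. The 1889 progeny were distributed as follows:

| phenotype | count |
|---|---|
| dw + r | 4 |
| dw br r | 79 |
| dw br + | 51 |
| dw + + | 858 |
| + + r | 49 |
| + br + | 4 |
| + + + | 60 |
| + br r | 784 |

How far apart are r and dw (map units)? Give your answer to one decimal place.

The two most frequent reciprocal classes, dw + + and + br r, are the parental types, so the F1 was dw + + / + br r.
The two rarest classes, dw + r and + br +, are the double crossovers. Comparing them with the parentals, only the r allele has switched, so r is the middle locus and the order is dw – r – br.
Crossovers in the dw–r interval produce the single-crossover classes + + + and dw br r (60 + 79 = 139) plus the double crossovers (8).
RF(dw–r) = (139 + 8) / 1889 = 147/1889 = 0.0778 → 7.8 map units.

7.8 map units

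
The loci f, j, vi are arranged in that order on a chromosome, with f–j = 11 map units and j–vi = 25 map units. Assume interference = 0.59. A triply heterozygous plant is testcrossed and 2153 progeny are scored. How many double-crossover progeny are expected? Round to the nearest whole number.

24

Map distances give recombination frequencies of 0.110 and 0.250 for the two intervals.
With interference 0.59 (so coincidence = 0.41), expected double-crossover frequency = 0.110 × 0.250 × 0.41 = 0.01128.
Expected number = 0.01128 × 2153 = 24.28 ≈ 24.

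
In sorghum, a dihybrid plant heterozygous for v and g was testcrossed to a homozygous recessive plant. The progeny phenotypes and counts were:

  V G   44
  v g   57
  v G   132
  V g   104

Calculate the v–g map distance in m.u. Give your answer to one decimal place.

30.0 m.u.

The two most frequent classes, V g (104) and v G (132), are the parental types, so the F1 was V g / v G.
The recombinant classes are V G and v g: 44 + 57 = 101.
Recombination frequency = 101/337 = 0.2997 ≈ 30.0%, i.e. 30.0 m.u.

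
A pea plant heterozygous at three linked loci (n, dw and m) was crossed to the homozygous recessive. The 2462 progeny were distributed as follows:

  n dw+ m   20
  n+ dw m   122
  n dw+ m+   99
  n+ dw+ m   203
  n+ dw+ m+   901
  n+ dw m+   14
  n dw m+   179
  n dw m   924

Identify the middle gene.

dw

The two most frequent reciprocal classes, n+ dw+ m+ and n dw m, are the parental types, so the F1 was n+ dw+ m+ / n dw m.
The two rarest classes, n+ dw m+ and n dw+ m, are the double crossovers. Comparing them with the parentals, only the dw allele has switched, so dw is the middle locus and the order is m – dw – n.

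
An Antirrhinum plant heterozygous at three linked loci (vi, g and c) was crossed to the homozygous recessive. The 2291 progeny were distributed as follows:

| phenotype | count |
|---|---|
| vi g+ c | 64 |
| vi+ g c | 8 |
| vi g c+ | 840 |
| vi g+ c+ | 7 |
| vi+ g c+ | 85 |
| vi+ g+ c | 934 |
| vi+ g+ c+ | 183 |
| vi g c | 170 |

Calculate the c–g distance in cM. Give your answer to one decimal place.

16.1 cM

The two most frequent reciprocal classes, vi g c+ and vi+ g+ c, are the parental types, so the F1 was vi g c+ / vi+ g+ c.
The two rarest classes, vi g+ c+ and vi+ g c, are the double crossovers. Comparing them with the parentals, only the g allele has switched, so g is the middle locus and the order is vi – g – c.
Crossovers in the g–c interval produce the single-crossover classes vi g c and vi+ g+ c+ (170 + 183 = 353) plus the double crossovers (15).
RF(g–c) = (353 + 15) / 2291 = 368/2291 = 0.1606 → 16.1 cM.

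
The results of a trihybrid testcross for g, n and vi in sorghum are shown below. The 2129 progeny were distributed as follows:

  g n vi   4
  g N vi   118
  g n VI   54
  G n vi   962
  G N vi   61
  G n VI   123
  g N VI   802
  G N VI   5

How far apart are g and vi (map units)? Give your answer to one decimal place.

11.7 map units

The two most frequent reciprocal classes, g N VI and G n vi, are the parental types, so the F1 was g N VI / G n vi.
The two rarest classes, G N VI and g n vi, are the double crossovers. Comparing them with the parentals, only the g allele has switched, so g is the middle locus and the order is vi – g – n.
Crossovers in the vi–g interval produce the single-crossover classes g N vi and G n VI (118 + 123 = 241) plus the double crossovers (9).
RF(vi–g) = (241 + 9) / 2129 = 250/2129 = 0.1174 → 11.7 map units.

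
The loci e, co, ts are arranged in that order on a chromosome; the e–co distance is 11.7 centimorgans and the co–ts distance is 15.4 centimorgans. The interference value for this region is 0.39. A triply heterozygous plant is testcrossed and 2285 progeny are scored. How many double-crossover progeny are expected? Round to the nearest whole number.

25

Map distances give recombination frequencies of 0.117 and 0.154 for the two intervals.
With interference 0.39 (so coincidence = 0.61), expected double-crossover frequency = 0.117 × 0.154 × 0.61 = 0.01099.
Expected number = 0.01099 × 2285 = 25.11 ≈ 25.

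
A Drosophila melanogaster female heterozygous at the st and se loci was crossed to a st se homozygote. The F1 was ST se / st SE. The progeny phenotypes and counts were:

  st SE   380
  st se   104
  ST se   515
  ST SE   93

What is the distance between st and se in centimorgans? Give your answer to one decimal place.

The recombinant classes are ST SE and st se: 93 + 104 = 197.
Recombination frequency = 197/1092 = 0.1804 ≈ 18.0%, i.e. 18.0 centimorgans.

18.0 centimorgans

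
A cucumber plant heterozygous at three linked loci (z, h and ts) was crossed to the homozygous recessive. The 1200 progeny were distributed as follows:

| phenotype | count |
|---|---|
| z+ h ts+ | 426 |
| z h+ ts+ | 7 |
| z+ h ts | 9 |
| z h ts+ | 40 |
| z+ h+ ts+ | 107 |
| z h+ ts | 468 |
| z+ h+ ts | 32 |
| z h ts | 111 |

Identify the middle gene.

The two most frequent reciprocal classes, z h+ ts and z+ h ts+, are the parental types, so the F1 was z h+ ts / z+ h ts+.
The two rarest classes, z h+ ts+ and z+ h ts, are the double crossovers. Comparing them with the parentals, only the ts allele has switched, so ts is the middle locus and the order is h – ts – z.

ts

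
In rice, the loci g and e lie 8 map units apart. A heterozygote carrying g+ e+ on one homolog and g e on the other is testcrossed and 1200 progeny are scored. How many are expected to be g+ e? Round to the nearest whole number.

A map distance of 8 map units corresponds to a recombination frequency of 0.080.
The F1 is g+ e+ / g e, so g+ e is a recombinant gamete class with expected frequency r/2 = 0.080/2 = 0.0400.
Expected number = 0.0400 × 1200 = 48.00 ≈ 48.

48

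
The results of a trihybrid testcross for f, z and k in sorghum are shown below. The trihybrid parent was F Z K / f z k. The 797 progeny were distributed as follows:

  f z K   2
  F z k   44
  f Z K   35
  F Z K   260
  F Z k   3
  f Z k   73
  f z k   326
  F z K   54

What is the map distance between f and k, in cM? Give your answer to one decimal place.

10.5 cM

The two rarest classes, F Z k and f z K, are the double crossovers. Comparing them with the parentals, only the k allele has switched, so k is the middle locus and the order is z – k – f.
Crossovers in the k–f interval produce the single-crossover classes f Z K and F z k (35 + 44 = 79) plus the double crossovers (5).
RF(k–f) = (79 + 5) / 797 = 84/797 = 0.1054 → 10.5 cM.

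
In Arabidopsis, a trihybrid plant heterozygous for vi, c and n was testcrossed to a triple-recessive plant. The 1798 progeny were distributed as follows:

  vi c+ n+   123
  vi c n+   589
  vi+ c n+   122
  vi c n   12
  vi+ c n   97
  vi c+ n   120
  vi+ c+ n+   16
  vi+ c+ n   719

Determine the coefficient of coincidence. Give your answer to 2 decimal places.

0.75

The two most frequent reciprocal classes, vi+ c+ n and vi c n+, are the parental types, so the F1 was vi+ c+ n / vi c n+.
The two rarest classes, vi+ c+ n+ and vi c n, are the double crossovers. Comparing them with the parentals, only the n allele has switched, so n is the middle locus and the order is c – n – vi.
c–n: (220 + 28)/1798 = 0.1379; n–vi: (242 + 28)/1798 = 0.1502.
Expected DCO frequency = 0.1379 × 0.1502 ≈ 0.02071; observed = 28/1798 ≈ 0.01557.
Coefficient of coincidence = 0.01557/0.02071 ≈ 0.75.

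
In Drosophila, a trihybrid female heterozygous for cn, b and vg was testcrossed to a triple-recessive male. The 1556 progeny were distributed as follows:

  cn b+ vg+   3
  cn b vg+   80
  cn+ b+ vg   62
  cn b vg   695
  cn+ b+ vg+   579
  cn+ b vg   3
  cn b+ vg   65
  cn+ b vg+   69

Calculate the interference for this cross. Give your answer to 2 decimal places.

0.55

The two most frequent reciprocal classes, cn b vg and cn+ b+ vg+, are the parental types, so the F1 was cn b vg / cn+ b+ vg+.
The two rarest classes, cn+ b vg and cn b+ vg+, are the double crossovers. Comparing them with the parentals, only the cn allele has switched, so cn is the middle locus and the order is b – cn – vg.
b–cn: (134 + 6)/1556 = 0.0900; cn–vg: (142 + 6)/1556 = 0.0951.
Expected DCO frequency = 0.0900 × 0.0951 ≈ 0.00856; observed = 6/1556 ≈ 0.00386.
Coefficient of coincidence = 0.00386/0.00856 ≈ 0.45; interference = 1 − 0.45 = 0.55.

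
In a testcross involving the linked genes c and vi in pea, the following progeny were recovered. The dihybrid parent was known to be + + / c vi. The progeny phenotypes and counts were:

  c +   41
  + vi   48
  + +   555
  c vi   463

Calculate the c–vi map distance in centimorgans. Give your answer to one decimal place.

8.0 centimorgans

The recombinant classes are + vi and c +: 48 + 41 = 89.
Recombination frequency = 89/1107 = 0.0804 ≈ 8.0%, i.e. 8.0 centimorgans.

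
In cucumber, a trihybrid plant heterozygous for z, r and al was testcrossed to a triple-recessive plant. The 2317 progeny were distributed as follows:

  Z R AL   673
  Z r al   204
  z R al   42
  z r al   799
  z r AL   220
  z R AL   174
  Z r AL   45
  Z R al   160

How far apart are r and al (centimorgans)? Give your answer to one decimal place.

The two most frequent reciprocal classes, Z R AL and z r al, are the parental types, so the F1 was Z R AL / z r al.
The two rarest classes, Z r AL and z R al, are the double crossovers. Comparing them with the parentals, only the r allele has switched, so r is the middle locus and the order is al – r – z.
Crossovers in the al–r interval produce the single-crossover classes Z R al and z r AL (160 + 220 = 380) plus the double crossovers (87).
RF(al–r) = (380 + 87) / 2317 = 467/2317 = 0.2016 → 20.2 centimorgans.

20.2 centimorgans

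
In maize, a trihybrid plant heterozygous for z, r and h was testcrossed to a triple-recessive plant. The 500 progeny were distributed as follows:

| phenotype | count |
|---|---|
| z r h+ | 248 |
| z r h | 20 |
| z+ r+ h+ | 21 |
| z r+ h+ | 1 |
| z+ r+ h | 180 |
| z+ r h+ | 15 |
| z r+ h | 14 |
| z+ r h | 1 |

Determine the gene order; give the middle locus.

r

The two most frequent reciprocal classes, z+ r+ h and z r h+, are the parental types, so the F1 was z+ r+ h / z r h+.
The two rarest classes, z+ r h and z r+ h+, are the double crossovers. Comparing them with the parentals, only the r allele has switched, so r is the middle locus and the order is h – r – z.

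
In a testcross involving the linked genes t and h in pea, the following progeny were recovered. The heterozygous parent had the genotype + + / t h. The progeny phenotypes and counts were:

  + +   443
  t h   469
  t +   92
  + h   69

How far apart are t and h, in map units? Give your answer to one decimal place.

15.0 map units

The recombinant classes are + h and t +: 69 + 92 = 161.
Recombination frequency = 161/1073 = 0.1500 ≈ 15.0%, i.e. 15.0 map units.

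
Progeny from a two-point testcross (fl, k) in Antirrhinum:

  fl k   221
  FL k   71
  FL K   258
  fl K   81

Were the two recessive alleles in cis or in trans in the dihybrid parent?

cis

The two most frequent classes are FL K (258) and fl k (221); these are the parental (non-recombinant) types.
So the F1 carried FL K on one chromosome and fl k on the other — the recessive alleles are on the same chromosome (cis / coupling).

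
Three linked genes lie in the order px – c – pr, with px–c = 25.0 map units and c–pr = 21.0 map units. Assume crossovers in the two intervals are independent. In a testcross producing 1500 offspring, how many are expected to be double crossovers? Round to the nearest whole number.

79

Map distances give recombination frequencies of 0.250 and 0.210 for the two intervals.
With no interference, expected double-crossover frequency = 0.250 × 0.210 = 0.05250.
Expected number = 0.05250 × 1500 = 78.75 ≈ 79.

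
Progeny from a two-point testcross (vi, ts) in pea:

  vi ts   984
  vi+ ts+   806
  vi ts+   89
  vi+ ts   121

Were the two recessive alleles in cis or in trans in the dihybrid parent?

The two most frequent classes are vi+ ts+ (806) and vi ts (984); these are the parental (non-recombinant) types.
So the F1 carried vi+ ts+ on one chromosome and vi ts on the other — the recessive alleles are on the same chromosome (cis / coupling).

cis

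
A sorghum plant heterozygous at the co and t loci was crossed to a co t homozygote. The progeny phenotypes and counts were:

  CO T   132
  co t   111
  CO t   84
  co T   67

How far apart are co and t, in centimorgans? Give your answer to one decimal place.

38.3 centimorgans

The two most frequent classes, CO T (132) and co t (111), are the parental types, so the F1 was CO T / co t.
The recombinant classes are CO t and co T: 84 + 67 = 151.
Recombination frequency = 151/394 = 0.3832 ≈ 38.3%, i.e. 38.3 centimorgans.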